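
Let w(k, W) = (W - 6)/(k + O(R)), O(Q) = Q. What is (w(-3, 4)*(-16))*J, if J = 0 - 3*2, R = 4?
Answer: -192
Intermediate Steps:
w(k, W) = (-6 + W)/(4 + k) (w(k, W) = (W - 6)/(k + 4) = (-6 + W)/(4 + k))
J = -6 (J = 0 - 6 = -6)
(w(-3, 4)*(-16))*J = (((-6 + 4)/(4 - 3))*(-16))*(-6) = ((-2/1)*(-16))*(-6) = ((1*(-2))*(-16))*(-6) = -2*(-16)*(-6) = 32*(-6) = -192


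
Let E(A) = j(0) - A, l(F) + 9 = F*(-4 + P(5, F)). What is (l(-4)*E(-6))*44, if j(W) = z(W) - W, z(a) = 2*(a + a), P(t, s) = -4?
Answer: 6072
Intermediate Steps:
z(a) = 4*a (z(a) = 2*(2*a) = 4*a)
j(W) = 3*W (j(W) = 4*W - W = 3*W)
l(F) = -9 - 8*F (l(F) = -9 + F*(-4 - 4) = -9 + F*(-8) = -9 - 8*F)
E(A) = -A (E(A) = 3*0 - A = 0 - A = -A)
(l(-4)*E(-6))*44 = ((-9 - 8*(-4))*(-1*(-6)))*44 = ((-9 + 32)*6)*44 = (23*6)*44 = 138*44 = 6072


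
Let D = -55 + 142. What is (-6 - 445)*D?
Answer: -39237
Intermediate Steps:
D = 87
(-6 - 445)*D = (-6 - 445)*87 = -451*87 = -39237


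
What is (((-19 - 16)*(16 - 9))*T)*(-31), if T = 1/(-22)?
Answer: -7595/22 ≈ -345.23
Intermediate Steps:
T = -1/22 ≈ -0.045455
(((-19 - 16)*(16 - 9))*T)*(-31) = (((-19 - 16)*(16 - 9))*(-1/22))*(-31) = (-35*7*(-1/22))*(-31) = -245*(-1/22)*(-31) = (245/22)*(-31) = -7595/22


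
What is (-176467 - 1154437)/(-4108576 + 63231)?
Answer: 1330904/4045345 ≈ 0.32900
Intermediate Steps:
(-176467 - 1154437)/(-4108576 + 63231) = -1330904/(-4045345) = -1330904*(-1/4045345) = 1330904/4045345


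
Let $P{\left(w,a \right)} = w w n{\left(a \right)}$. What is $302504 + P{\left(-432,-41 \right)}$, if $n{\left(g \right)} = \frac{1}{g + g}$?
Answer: $\frac{12309352}{41} \approx 3.0023 \cdot 10^{5}$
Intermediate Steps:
$n{\left(g \right)} = \frac{1}{2 g}$
$P{\left(w,a \right)} = \frac{w^{2}}{2 a}$ ($P{\left(w,a \right)} = w w \frac{1}{2 a} = w^{2} \frac{1}{2 a} = \frac{w^{2}}{2 a}$)
$302504 + P{\left(-432,-41 \right)} = 302504 + \frac{\left(-432\right)^{2}}{2 \left(-41\right)} = 302504 + \frac{1}{2} \left(- \frac{1}{41}\right) 186624 = 302504 - \frac{93312}{41} = \frac{12309352}{41}$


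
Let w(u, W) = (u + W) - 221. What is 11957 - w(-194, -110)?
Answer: 12482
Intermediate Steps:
w(u, W) = -221 + W + u (w(u, W) = (W + u) - 221 = -221 + W + u)
11957 - w(-194, -110) = 11957 - (-221 - 110 - 194) = 11957 - 1*(-525) = 11957 + 525 = 12482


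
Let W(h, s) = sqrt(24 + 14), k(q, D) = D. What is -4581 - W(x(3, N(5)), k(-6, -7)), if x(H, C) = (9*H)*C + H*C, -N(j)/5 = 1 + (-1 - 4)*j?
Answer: -4581 - sqrt(38) ≈ -4587.2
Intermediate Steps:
N(j) = -5 + 25*j (N(j) = -5*(1 + (-1 - 4)*j) = -5*(1 - 5*j) = -5 + 25*j)
x(H, C) = 10*C*H (x(H, C) = 9*C*H + C*H = 10*C*H)
W(h, s) = sqrt(38)
-4581 - W(x(3, N(5)), k(-6, -7)) = -4581 - sqrt(38)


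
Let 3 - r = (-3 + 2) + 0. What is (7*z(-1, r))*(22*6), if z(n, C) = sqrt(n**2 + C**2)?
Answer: 924*sqrt(17) ≈ 3809.8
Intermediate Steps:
r = 4 (r = 3 - ((-3 + 2) + 0) = 3 - (-1 + 0) = 3 - 1*(-1) = 3 + 1 = 4)
z(n, C) = sqrt(C**2 + n**2)
(7*z(-1, r))*(22*6) = (7*sqrt(4**2 + (-1)**2))*(22*6) = (7*sqrt(16 + 1))*132 = (7*sqrt(17))*132 = 924*sqrt(17)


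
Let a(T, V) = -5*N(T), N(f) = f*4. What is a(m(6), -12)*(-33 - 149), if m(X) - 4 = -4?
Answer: 0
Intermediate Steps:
m(X) = 0 (m(X) = 4 - 4 = 0)
N(f) = 4*f
a(T, V) = -20*T
a(m(6), -12)*(-33 - 149) = (-20*0)*(-33 - 149) = 0*(-182) = 0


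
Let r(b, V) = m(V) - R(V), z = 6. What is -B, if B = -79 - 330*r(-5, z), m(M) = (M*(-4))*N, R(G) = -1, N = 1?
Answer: -7511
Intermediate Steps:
m(M) = -4*M (m(M) = (M*(-4))*1 = -4*M*1 = -4*M)
r(b, V) = 1 - 4*V (r(b, V) = -4*V - 1*(-1) = -4*V + 1 = 1 - 4*V)
B = 7511 (B = -79 - 330*(1 - 4*6) = -79 - 330*(1 - 24) = -79 - 330*(-23) = -79 - 30*(-253) = -79 + 7590 = 7511)
-B = -1*7511 = -7511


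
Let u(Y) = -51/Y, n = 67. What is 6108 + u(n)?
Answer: 409185/67 ≈ 6107.2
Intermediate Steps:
6108 + u(n) = 6108 - 51/67 = 409185/67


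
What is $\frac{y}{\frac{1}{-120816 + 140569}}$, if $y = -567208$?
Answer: $-11204059624$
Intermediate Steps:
$\frac{y}{\frac{1}{-120816 + 140569}} = - \frac{567208}{\frac{1}{-120816 + 140569}} = - \frac{567208}{\frac{1}{19753}} = - 567208 \frac{1}{\frac{1}{19753}} = \left(-567208\right) 19753 = -11204059624$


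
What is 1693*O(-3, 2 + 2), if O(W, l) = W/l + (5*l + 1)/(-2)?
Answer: -76185/4 ≈ -19046.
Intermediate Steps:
O(W, l) = -1/2 - 5*l/2 + W/l (O(W, l) = W/l + (1 + 5*l)*(-1/2) = W/l + (-1/2 - 5*l/2) = -1/2 - 5*l/2 + W/l)
1693*O(-3, 2 + 2) = 1693*(-1/2 - 5*(2 + 2)/2 - 3/(2 + 2)) = 1693*(-1/2 - 5/2*4 - 3/4) = 1693*(-1/2 - 10 - 3*1/4) = 1693*(-1/2 - 10 - 3/4) = 1693*(-45/4) = -76185/4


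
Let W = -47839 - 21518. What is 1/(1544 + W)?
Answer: -1/67813 ≈ -1.4746e-5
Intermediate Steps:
W = -69357
1/(1544 + W) = 1/(1544 - 69357) = 1/(-67813) = -1/67813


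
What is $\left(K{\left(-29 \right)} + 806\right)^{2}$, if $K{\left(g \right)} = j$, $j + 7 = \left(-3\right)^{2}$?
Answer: $652864$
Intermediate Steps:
$j = 2$ ($j = -7 + \left(-3\right)^{2} = -7 + 9 = 2$)
$K{\left(g \right)} = 2$
$\left(K{\left(-29 \right)} + 806\right)^{2} = \left(2 + 806\right)^{2} = 808^{2} = 652864$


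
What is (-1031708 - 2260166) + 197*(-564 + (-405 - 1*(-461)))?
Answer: -3391950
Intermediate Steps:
(-1031708 - 2260166) + 197*(-564 + (-405 - 1*(-461))) = -3291874 + 197*(-564 + (-405 + 461)) = -3291874 + 197*(-564 + 56) = -3291874 + 197*(-508) = -3291874 - 100076 = -3391950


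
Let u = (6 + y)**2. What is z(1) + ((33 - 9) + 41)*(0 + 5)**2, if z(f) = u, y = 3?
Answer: 1706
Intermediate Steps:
u = 81 (u = (6 + 3)**2 = 9**2 = 81)
z(f) = 81
z(1) + ((33 - 9) + 41)*(0 + 5)**2 = 81 + ((33 - 9) + 41)*(0 + 5)**2 = 81 + (24 + 41)*5**2 = 81 + 65*25 = 81 + 1625 = 1706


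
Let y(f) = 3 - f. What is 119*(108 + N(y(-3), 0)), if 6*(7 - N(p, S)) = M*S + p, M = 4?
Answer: 13566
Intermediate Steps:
N(p, S) = 7 - 2*S/3 - p/6 (N(p, S) = 7 - (4*S + p)/6 = 7 - (p + 4*S)/6 = 7 + (-2*S/3 - p/6) = 7 - 2*S/3 - p/6)
119*(108 + N(y(-3), 0)) = 119*(108 + (7 - ⅔*0 - (3 - 1*(-3))/6)) = 119*(108 + (7 + 0 - (3 + 3)/6)) = 119*(108 + (7 + 0 - ⅙*6)) = 119*(108 + (7 + 0 - 1)) = 119*(108 + 6) = 119*114 = 13566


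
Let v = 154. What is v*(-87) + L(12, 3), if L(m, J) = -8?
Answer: -13406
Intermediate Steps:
v*(-87) + L(12, 3) = 154*(-87) - 8 = -13398 - 8 = -13406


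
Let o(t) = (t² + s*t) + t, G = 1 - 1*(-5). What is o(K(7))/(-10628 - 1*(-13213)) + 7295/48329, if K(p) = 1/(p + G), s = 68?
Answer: 3230329617/21113248585 ≈ 0.15300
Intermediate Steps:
G = 6 (G = 1 + 5 = 6)
K(p) = 1/(6 + p) (K(p) = 1/(p + 6) = 1/(6 + p))
o(t) = t² + 69*t (o(t) = (t² + 68*t) + t = t² + 69*t)
o(K(7))/(-10628 - 1*(-13213)) + 7295/48329 = ((69 + 1/(6 + 7))/(6 + 7))/(-10628 - 1*(-13213)) + 7295/48329 = ((69 + 1/13)/13)/(-10628 + 13213) + 7295*(1/48329) = ((69 + 1/13)/13)/2585 + 7295/48329 = ((1/13)*(898/13))*(1/2585) + 7295/48329 = (898/169)*(1/2585) + 7295/48329 = 898/436865 + 7295/48329 = 3230329617/21113248585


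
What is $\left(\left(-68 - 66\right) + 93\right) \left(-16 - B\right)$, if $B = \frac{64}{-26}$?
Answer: $\frac{7216}{13} \approx 555.08$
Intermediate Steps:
$B = - \frac{32}{13}$ ($B = 64 \left(- \frac{1}{26}\right) = - \frac{32}{13} \approx -2.4615$)
$\left(\left(-68 - 66\right) + 93\right) \left(-16 - B\right) = \left(\left(-68 - 66\right) + 93\right) \left(-16 - - \frac{32}{13}\right) = \left(-134 + 93\right) \left(-16 + \frac{32}{13}\right) = \left(-41\right) \left(- \frac{176}{13}\right) = \frac{7216}{13}$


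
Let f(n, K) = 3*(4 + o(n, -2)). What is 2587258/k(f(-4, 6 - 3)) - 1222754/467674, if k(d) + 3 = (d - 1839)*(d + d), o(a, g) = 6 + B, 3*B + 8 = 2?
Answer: -658261647317/20372580951 ≈ -32.311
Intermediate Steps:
B = -2 (B = -8/3 + (⅓)*2 = -8/3 + ⅔ = -2)
o(a, g) = 4 (o(a, g) = 6 - 2 = 4)
f(n, K) = 24 (f(n, K) = 3*(4 + 4) = 3*8 = 24)
k(d) = -3 + 2*d*(-1839 + d) (k(d) = -3 + (d - 1839)*(d + d) = -3 + (-1839 + d)*(2*d) = -3 + 2*d*(-1839 + d))
2587258/k(f(-4, 6 - 3)) - 1222754/467674 = 2587258/(-3 - 3678*24 + 2*24²) - 1222754/467674 = 2587258/(-3 - 88272 + 2*576) - 1222754*1/467674 = 2587258/(-3 - 88272 + 1152) - 611377/233837 = 2587258/(-87123) - 611377/233837 = 2587258*(-1/87123) - 611377/233837 = -2587258/87123 - 611377/233837 = -658261647317/20372580951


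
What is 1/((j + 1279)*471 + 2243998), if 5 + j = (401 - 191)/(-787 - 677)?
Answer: 244/693932203 ≈ 3.5162e-7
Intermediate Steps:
j = -1255/244 (j = -5 + (401 - 191)/(-787 - 677) = -5 + 210/(-1464) = -5 + 210*(-1/1464) = -5 - 35/244 = -1255/244 ≈ -5.1434)
1/((j + 1279)*471 + 2243998) = 1/((-1255/244 + 1279)*471 + 2243998) = 1/((310821/244)*471 + 2243998) = 1/(146396691/244 + 2243998) = 1/(693932203/244) = 244/693932203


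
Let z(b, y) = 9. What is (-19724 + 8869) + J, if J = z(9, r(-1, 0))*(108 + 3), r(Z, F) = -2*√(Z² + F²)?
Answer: -9856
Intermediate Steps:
r(Z, F) = -2*√(F² + Z²)
J = 999 (J = 9*(108 + 3) = 9*111 = 999)
(-19724 + 8869) + J = (-19724 + 8869) + 999 = -10855 + 999 = -9856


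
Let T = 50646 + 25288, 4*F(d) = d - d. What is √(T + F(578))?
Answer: √75934 ≈ 275.56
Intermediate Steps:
F(d) = 0 (F(d) = (d - d)/4 = (¼)*0 = 0)
T = 75934
√(T + F(578)) = √(75934 + 0) = √75934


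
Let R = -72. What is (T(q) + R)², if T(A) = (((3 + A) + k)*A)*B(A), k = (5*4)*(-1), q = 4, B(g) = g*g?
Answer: 817216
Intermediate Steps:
B(g) = g²
k = -20 (k = 20*(-1) = -20)
T(A) = A³*(-17 + A) (T(A) = (((3 + A) - 20)*A)*A² = ((-17 + A)*A)*A² = (A*(-17 + A))*A² = A³*(-17 + A))
(T(q) + R)² = (4³*(-17 + 4) - 72)² = (64*(-13) - 72)² = (-832 - 72)² = (-904)² = 817216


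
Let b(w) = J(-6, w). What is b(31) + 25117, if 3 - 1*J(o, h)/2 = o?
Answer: 25135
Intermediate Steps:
J(o, h) = 6 - 2*o
b(w) = 18 (b(w) = 6 - 2*(-6) = 6 + 12 = 18)
b(31) + 25117 = 18 + 25117 = 25135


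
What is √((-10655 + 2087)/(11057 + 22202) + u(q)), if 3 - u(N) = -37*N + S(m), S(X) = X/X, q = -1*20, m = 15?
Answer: 3*I*√90736871210/33259 ≈ 27.171*I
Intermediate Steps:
q = -20
S(X) = 1
u(N) = 2 + 37*N (u(N) = 3 - (-37*N + 1) = 3 - (1 - 37*N) = 3 + (-1 + 37*N) = 2 + 37*N)
√((-10655 + 2087)/(11057 + 22202) + u(q)) = √((-10655 + 2087)/(11057 + 22202) + (2 + 37*(-20))) = √(-8568/33259 + (2 - 740)) = √(-8568*1/33259 - 738) = √(-8568/33259 - 738) = √(-24553710/33259) = 3*I*√90736871210/33259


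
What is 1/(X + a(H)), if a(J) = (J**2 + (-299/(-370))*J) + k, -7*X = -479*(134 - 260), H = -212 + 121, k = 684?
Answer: 370/99701 ≈ 0.0037111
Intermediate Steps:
H = -91
X = -8622 (X = -(-479)*(134 - 260)/7 = -(-479)*(-126)/7 = -1/7*60354 = -8622)
a(J) = 684 + J**2 + 299*J/370 (a(J) = (J**2 + (-299/(-370))*J) + 684 = (J**2 + (-299*(-1/370))*J) + 684 = (J**2 + 299*J/370) + 684 = 684 + J**2 + 299*J/370)
1/(X + a(H)) = 1/(-8622 + (684 + (-91)**2 + (299/370)*(-91))) = 1/(-8622 + (684 + 8281 - 27209/370)) = 1/(-8622 + 3289841/370) = 1/(99701/370) = 370/99701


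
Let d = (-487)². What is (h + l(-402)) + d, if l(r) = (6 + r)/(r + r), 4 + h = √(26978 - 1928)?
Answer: 15890088/67 + 5*√1002 ≈ 2.3732e+5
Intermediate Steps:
d = 237169
h = -4 + 5*√1002 (h = -4 + √(26978 - 1928) = -4 + √25050 = -4 + 5*√1002 ≈ 154.27)
l(r) = (6 + r)/(2*r) (l(r) = (6 + r)/((2*r)) = (6 + r)*(1/(2*r)) = (6 + r)/(2*r))
(h + l(-402)) + d = ((-4 + 5*√1002) + (½)*(6 - 402)/(-402)) + 237169 = ((-4 + 5*√1002) + (½)*(-1/402)*(-396)) + 237169 = ((-4 + 5*√1002) + 33/67) + 237169 = (-235/67 + 5*√1002) + 237169 = 15890088/67 + 5*√1002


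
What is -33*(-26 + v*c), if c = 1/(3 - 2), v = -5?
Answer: 1023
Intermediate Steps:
c = 1 (c = 1/1 = 1)
-33*(-26 + v*c) = -33*(-26 - 5*1) = -33*(-26 - 5) = -33*(-31) = 1023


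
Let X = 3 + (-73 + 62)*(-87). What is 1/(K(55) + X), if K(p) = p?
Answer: 1/1015 ≈ 0.00098522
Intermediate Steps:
X = 960 (X = 3 - 11*(-87) = 3 + 957 = 960)
1/(K(55) + X) = 1/(55 + 960) = 1/1015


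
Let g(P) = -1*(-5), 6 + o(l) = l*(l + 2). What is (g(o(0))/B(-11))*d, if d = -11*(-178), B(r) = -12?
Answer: -4895/6 ≈ -815.83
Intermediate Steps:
d = 1958
o(l) = -6 + l*(2 + l) (o(l) = -6 + l*(l + 2) = -6 + l*(2 + l))
g(P) = 5
(g(o(0))/B(-11))*d = (5/(-12))*1958 = (5*(-1/12))*1958 = -5/12*1958 = -4895/6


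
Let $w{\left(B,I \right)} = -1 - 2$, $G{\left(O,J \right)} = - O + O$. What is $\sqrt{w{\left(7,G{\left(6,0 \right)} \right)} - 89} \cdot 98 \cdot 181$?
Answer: $35476 i \sqrt{23} \approx 1.7014 \cdot 10^{5} i$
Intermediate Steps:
$G{\left(O,J \right)} = 0$
$w{\left(B,I \right)} = -3$ ($w{\left(B,I \right)} = -1 - 2 = -3$)
$\sqrt{w{\left(7,G{\left(6,0 \right)} \right)} - 89} \cdot 98 \cdot 181 = \sqrt{-3 - 89} \cdot 98 \cdot 181 = \sqrt{-92} \cdot 98 \cdot 181 = 2 i \sqrt{23} \cdot 98 \cdot 181 = 196 i \sqrt{23} \cdot 181 = 35476 i \sqrt{23}$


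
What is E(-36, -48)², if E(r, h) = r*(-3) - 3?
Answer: 11025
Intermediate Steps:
E(r, h) = -3 - 3*r (E(r, h) = -3*r - 3 = -3 - 3*r)
E(-36, -48)² = (-3 - 3*(-36))² = (-3 + 108)² = 105² = 11025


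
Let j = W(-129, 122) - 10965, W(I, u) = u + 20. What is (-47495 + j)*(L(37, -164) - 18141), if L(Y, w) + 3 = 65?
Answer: 1054331122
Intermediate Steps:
W(I, u) = 20 + u
L(Y, w) = 62 (L(Y, w) = -3 + 65 = 62)
j = -10823 (j = (20 + 122) - 10965 = 142 - 10965 = -10823)
(-47495 + j)*(L(37, -164) - 18141) = (-47495 - 10823)*(62 - 18141) = -58318*(-18079) = 1054331122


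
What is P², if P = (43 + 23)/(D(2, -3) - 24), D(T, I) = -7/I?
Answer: 39204/4225 ≈ 9.2791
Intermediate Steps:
P = -198/65 (P = (43 + 23)/(-7/(-3) - 24) = 66/(-7*(-⅓) - 24) = 66/(7/3 - 24) = 66/(-65/3) = 66*(-3/65) = -198/65 ≈ -3.0462)
P² = (-198/65)² = 39204/4225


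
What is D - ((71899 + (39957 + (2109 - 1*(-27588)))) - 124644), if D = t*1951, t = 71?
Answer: 121612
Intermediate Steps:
D = 138521 (D = 71*1951 = 138521)
D - ((71899 + (39957 + (2109 - 1*(-27588)))) - 124644) = 138521 - ((71899 + (39957 + (2109 - 1*(-27588)))) - 124644) = 138521 - ((71899 + (39957 + (2109 + 27588))) - 124644) = 138521 - ((71899 + (39957 + 29697)) - 124644) = 138521 - ((71899 + 69654) - 124644) = 138521 - (141553 - 124644) = 138521 - 1*16909 = 138521 - 16909 = 121612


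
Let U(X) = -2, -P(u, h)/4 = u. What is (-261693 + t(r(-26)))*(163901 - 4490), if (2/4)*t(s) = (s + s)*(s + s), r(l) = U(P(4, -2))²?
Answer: -41696338215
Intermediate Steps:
P(u, h) = -4*u
r(l) = 4 (r(l) = (-2)² = 4)
t(s) = 8*s² (t(s) = 2*((s + s)*(s + s)) = 2*((2*s)*(2*s)) = 2*(4*s²) = 8*s²)
(-261693 + t(r(-26)))*(163901 - 4490) = (-261693 + 8*4²)*(163901 - 4490) = (-261693 + 8*16)*159411 = (-261693 + 128)*159411 = -261565*159411 = -41696338215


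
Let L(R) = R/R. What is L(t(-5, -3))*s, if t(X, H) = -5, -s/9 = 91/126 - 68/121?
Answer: -349/242 ≈ -1.4421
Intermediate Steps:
s = -349/242 (s = -9*(91/126 - 68/121) = -9*(91*(1/126) - 68*1/121) = -9*(13/18 - 68/121) = -9*349/2178 = -349/242 ≈ -1.4421)
L(R) = 1
L(t(-5, -3))*s = 1*(-349/242) = -349/242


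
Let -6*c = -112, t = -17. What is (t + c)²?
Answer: 25/9 ≈ 2.7778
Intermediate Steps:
c = 56/3 (c = -⅙*(-112) = 56/3 ≈ 18.667)
(t + c)² = (-17 + 56/3)² = (5/3)² = 25/9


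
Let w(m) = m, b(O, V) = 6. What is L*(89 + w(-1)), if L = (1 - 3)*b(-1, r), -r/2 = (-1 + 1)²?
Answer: -1056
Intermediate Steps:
r = 0 (r = -2*(-1 + 1)² = -2*0² = -2*0 = 0)
L = -12 (L = (1 - 3)*6 = -2*6 = -12)
L*(89 + w(-1)) = -12*(89 - 1) = -12*88 = -1056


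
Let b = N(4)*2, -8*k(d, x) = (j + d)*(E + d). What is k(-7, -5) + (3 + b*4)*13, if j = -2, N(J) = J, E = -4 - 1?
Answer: 883/2 ≈ 441.50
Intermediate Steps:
E = -5
k(d, x) = -(-5 + d)*(-2 + d)/8 (k(d, x) = -(-2 + d)*(-5 + d)/8 = -(-5 + d)*(-2 + d)/8)
b = 8 (b = 4*2 = 8)
k(-7, -5) + (3 + b*4)*13 = (-5/4 - 1/8*(-7)**2 + (7/8)*(-7)) + (3 + 8*4)*13 = (-5/4 - 1/8*49 - 49/8) + (3 + 32)*13 = (-5/4 - 49/8 - 49/8) + 35*13 = -27/2 + 455 = 883/2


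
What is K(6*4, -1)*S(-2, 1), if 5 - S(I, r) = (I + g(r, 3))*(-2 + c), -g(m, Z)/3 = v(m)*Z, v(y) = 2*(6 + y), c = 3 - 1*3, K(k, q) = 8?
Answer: -2008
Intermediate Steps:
c = 0 (c = 3 - 3 = 0)
v(y) = 12 + 2*y
g(m, Z) = -3*Z*(12 + 2*m) (g(m, Z) = -3*(12 + 2*m)*Z = -3*Z*(12 + 2*m))
S(I, r) = -211 - 36*r + 2*I (S(I, r) = 5 - (I - 6*3*(6 + r))*(-2 + 0) = 5 - (I + (-108 - 18*r))*(-2) = 5 - (-108 + I - 18*r)*(-2) = 5 - (216 - 2*I + 36*r) = 5 + (-216 - 36*r + 2*I) = -211 - 36*r + 2*I)
K(6*4, -1)*S(-2, 1) = 8*(-211 - 36*1 + 2*(-2)) = 8*(-211 - 36 - 4) = 8*(-251) = -2008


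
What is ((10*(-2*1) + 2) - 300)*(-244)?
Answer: 77592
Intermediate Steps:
((10*(-2*1) + 2) - 300)*(-244) = ((10*(-2) + 2) - 300)*(-244) = ((-20 + 2) - 300)*(-244) = (-18 - 300)*(-244) = -318*(-244) = 77592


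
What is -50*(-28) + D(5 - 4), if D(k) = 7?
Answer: 1407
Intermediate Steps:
-50*(-28) + D(5 - 4) = -50*(-28) + 7 = 1400 + 7 = 1407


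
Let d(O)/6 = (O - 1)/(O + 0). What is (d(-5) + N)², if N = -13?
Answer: 841/25 ≈ 33.640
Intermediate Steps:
d(O) = 6*(-1 + O)/O (d(O) = 6*((O - 1)/(O + 0)) = 6*((-1 + O)/O) = 6*(-1 + O)/O)
(d(-5) + N)² = ((6 - 6/(-5)) - 13)² = ((6 - 6*(-⅕)) - 13)² = ((6 + 6/5) - 13)² = (36/5 - 13)² = (-29/5)² = 841/25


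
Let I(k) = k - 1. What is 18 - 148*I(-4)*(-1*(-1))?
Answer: 758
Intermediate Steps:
I(k) = -1 + k
18 - 148*I(-4)*(-1*(-1)) = 18 - 148*(-1 - 4)*(-1*(-1)) = 18 - (-740) = 18 - 148*(-5) = 18 + 740 = 758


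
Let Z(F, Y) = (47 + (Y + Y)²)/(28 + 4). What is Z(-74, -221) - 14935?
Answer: -282509/32 ≈ -8828.4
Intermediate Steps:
Z(F, Y) = 47/32 + Y²/8 (Z(F, Y) = (47 + (2*Y)²)/32 = (47 + 4*Y²)*(1/32) = 47/32 + Y²/8)
Z(-74, -221) - 14935 = (47/32 + (⅛)*(-221)²) - 14935 = (47/32 + (⅛)*48841) - 14935 = (47/32 + 48841/8) - 14935 = 195411/32 - 14935 = -282509/32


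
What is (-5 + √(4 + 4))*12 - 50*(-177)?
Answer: 8790 + 24*√2 ≈ 8823.9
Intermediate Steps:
(-5 + √(4 + 4))*12 - 50*(-177) = (-5 + √8)*12 + 8850 = (-5 + 2*√2)*12 + 8850 = (-60 + 24*√2) + 8850 = 8790 + 24*√2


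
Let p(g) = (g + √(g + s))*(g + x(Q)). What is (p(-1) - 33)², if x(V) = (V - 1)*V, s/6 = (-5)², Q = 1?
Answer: (32 + √149)² ≈ 1954.2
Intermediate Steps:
s = 150 (s = 6*(-5)² = 6*25 = 150)
x(V) = V*(-1 + V) (x(V) = (-1 + V)*V = V*(-1 + V))
p(g) = g*(g + √(150 + g)) (p(g) = (g + √(g + 150))*(g + 1*(-1 + 1)) = (g + √(150 + g))*(g + 1*0) = (g + √(150 + g))*(g + 0) = (g + √(150 + g))*g = g*(g + √(150 + g)))
(p(-1) - 33)² = (-(-1 + √(150 - 1)) - 33)² = (-(-1 + √149) - 33)² = ((1 - √149) - 33)² = (-32 - √149)²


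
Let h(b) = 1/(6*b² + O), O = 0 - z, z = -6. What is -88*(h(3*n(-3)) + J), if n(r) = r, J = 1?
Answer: -10846/123 ≈ -88.179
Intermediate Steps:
O = 6 (O = 0 - 1*(-6) = 0 + 6 = 6)
h(b) = 1/(6 + 6*b²) (h(b) = 1/(6*b² + 6) = 1/(6 + 6*b²))
-88*(h(3*n(-3)) + J) = -88*(1/(6*(1 + (3*(-3))²)) + 1) = -88*(1/(6*(1 + (-9)²)) + 1) = -88*(1/(6*(1 + 81)) + 1) = -88*((⅙)/82 + 1) = -88*((⅙)*(1/82) + 1) = -88*(1/492 + 1) = -88*493/492 = -10846/123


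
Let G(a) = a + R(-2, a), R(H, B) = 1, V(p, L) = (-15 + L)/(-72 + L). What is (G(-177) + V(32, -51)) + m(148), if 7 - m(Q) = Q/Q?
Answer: -6948/41 ≈ -169.46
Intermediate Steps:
V(p, L) = (-15 + L)/(-72 + L)
G(a) = 1 + a (G(a) = a + 1 = 1 + a)
m(Q) = 6 (m(Q) = 7 - Q/Q = 7 - 1*1 = 7 - 1 = 6)
(G(-177) + V(32, -51)) + m(148) = ((1 - 177) + (-15 - 51)/(-72 - 51)) + 6 = (-176 - 66/(-123)) + 6 = (-176 - 1/123*(-66)) + 6 = (-176 + 22/41) + 6 = -7194/41 + 6 = -6948/41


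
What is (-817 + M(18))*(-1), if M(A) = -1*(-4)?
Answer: 813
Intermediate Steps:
M(A) = 4
(-817 + M(18))*(-1) = (-817 + 4)*(-1) = -813*(-1) = 813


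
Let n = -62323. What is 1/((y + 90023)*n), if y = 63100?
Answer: -1/9543084729 ≈ -1.0479e-10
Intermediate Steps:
1/((y + 90023)*n) = 1/((63100 + 90023)*(-62323)) = -1/62323/153123 = (1/153123)*(-1/62323) = -1/9543084729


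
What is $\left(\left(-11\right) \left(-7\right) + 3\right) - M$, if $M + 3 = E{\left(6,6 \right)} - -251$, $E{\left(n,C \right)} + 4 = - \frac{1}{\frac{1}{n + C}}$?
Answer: $-152$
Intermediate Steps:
$E{\left(n,C \right)} = -4 - C - n$ ($E{\left(n,C \right)} = -4 - \frac{1}{\frac{1}{n + C}} = -4 - \frac{1}{\frac{1}{C + n}} = -4 - \left(C + n\right) = -4 - C - n$)
$M = 232$ ($M = -3 - -235 = -3 + \left(\left(-4 - 6 - 6\right) + 251\right) = -3 + \left(-16 + 251\right) = -3 + 235 = 232$)
$\left(\left(-11\right) \left(-7\right) + 3\right) - M = \left(\left(-11\right) \left(-7\right) + 3\right) - 232 = \left(77 + 3\right) - 232 = 80 - 232 = -152$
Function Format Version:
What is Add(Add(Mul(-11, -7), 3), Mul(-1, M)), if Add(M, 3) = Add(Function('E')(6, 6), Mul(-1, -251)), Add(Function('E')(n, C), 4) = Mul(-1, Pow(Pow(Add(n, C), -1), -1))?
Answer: -152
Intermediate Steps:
Function('E')(n, C) = Add(-4, Mul(-1, C), Mul(-1, n)) (Function('E')(n, C) = Add(-4, Mul(-1, Pow(Pow(Add(n, C), -1), -1))) = Add(-4, Mul(-1, Pow(Pow(Add(C, n), -1), -1))) = Add(-4, Mul(-1, Add(C, n))) = Add(-4, Add(Mul(-1, C), Mul(-1, n))) = Add(-4, Mul(-1, C), Mul(-1, n)))
M = 232 (M = Add(-3, Add(Add(-4, Mul(-1, 6), Mul(-1, 6)), Mul(-1, -251))) = Add(-3, Add(Add(-4, -6, -6), 251)) = Add(-3, Add(-16, 251)) = Add(-3, 235) = 232)
Add(Add(Mul(-11, -7), 3), Mul(-1, M)) = Add(Add(Mul(-11, -7), 3), Mul(-1, 232)) = Add(Add(77, 3), -232) = Add(80, -232) = -152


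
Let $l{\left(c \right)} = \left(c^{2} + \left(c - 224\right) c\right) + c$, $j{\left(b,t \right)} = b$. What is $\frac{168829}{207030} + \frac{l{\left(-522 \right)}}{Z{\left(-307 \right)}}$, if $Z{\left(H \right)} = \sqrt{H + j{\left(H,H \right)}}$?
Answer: $\frac{168829}{207030} - \frac{330687 i \sqrt{614}}{307} \approx 0.81548 - 26691.0 i$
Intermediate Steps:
$l{\left(c \right)} = c + c^{2} + c \left(-224 + c\right)$ ($l{\left(c \right)} = \left(c^{2} + \left(-224 + c\right) c\right) + c = \left(c^{2} + c \left(-224 + c\right)\right) + c = c + c^{2} + c \left(-224 + c\right)$)
$Z{\left(H \right)} = \sqrt{2} \sqrt{H}$ ($Z{\left(H \right)} = \sqrt{H + H} = \sqrt{2 H} = \sqrt{2} \sqrt{H}$)
$\frac{168829}{207030} + \frac{l{\left(-522 \right)}}{Z{\left(-307 \right)}} = \frac{168829}{207030} + \frac{\left(-522\right) \left(-223 + 2 \left(-522\right)\right)}{\sqrt{2} \sqrt{-307}} = 168829 \cdot \frac{1}{207030} + \frac{\left(-522\right) \left(-223 - 1044\right)}{\sqrt{2} i \sqrt{307}} = \frac{168829}{207030} + \frac{\left(-522\right) \left(-1267\right)}{i \sqrt{614}} = \frac{168829}{207030} + 661374 \left(- \frac{i \sqrt{614}}{614}\right) = \frac{168829}{207030} - \frac{330687 i \sqrt{614}}{307}$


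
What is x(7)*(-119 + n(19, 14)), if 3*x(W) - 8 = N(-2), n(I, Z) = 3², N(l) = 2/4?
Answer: -935/3 ≈ -311.67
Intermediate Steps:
N(l) = ½ (N(l) = 2*(¼) = ½)
n(I, Z) = 9
x(W) = 17/6 (x(W) = 8/3 + (⅓)*(½) = 8/3 + ⅙ = 17/6)
x(7)*(-119 + n(19, 14)) = 17*(-119 + 9)/6 = (17/6)*(-110) = -935/3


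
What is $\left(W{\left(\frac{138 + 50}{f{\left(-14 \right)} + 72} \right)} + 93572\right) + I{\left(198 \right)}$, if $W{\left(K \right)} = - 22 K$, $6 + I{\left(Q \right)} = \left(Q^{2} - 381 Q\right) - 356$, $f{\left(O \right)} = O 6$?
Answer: $\frac{171962}{3} \approx 57321.0$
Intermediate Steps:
$f{\left(O \right)} = 6 O$
$I{\left(Q \right)} = -362 + Q^{2} - 381 Q$ ($I{\left(Q \right)} = -6 - \left(356 - Q^{2} + 381 Q\right) = -362 + Q^{2} - 381 Q$)
$\left(W{\left(\frac{138 + 50}{f{\left(-14 \right)} + 72} \right)} + 93572\right) + I{\left(198 \right)} = \left(- 22 \frac{138 + 50}{6 \left(-14\right) + 72} + 93572\right) - \left(75800 - 39204\right) = \left(- 22 \frac{188}{-84 + 72} + 93572\right) - 36596 = \left(- 22 \frac{188}{-12} + 93572\right) - 36596 = \left(- 22 \cdot 188 \left(- \frac{1}{12}\right) + 93572\right) - 36596 = \left(\left(-22\right) \left(- \frac{47}{3}\right) + 93572\right) - 36596 = \left(\frac{1034}{3} + 93572\right) - 36596 = \frac{281750}{3} - 36596 = \frac{171962}{3}$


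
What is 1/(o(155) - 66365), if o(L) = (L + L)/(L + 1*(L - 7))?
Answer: -303/20108285 ≈ -1.5068e-5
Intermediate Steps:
o(L) = 2*L/(-7 + 2*L) (o(L) = (2*L)/(L + 1*(-7 + L)) = (2*L)/(L + (-7 + L)) = (2*L)/(-7 + 2*L) = 2*L/(-7 + 2*L))
1/(o(155) - 66365) = 1/(2*155/(-7 + 2*155) - 66365) = 1/(2*155/(-7 + 310) - 66365) = 1/(2*155/303 - 66365) = 1/(2*155*(1/303) - 66365) = 1/(310/303 - 66365) = 1/(-20108285/303) = -303/20108285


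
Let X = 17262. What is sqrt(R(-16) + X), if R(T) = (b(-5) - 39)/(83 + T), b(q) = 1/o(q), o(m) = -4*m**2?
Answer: sqrt(7748650433)/670 ≈ 131.38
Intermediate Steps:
b(q) = -1/(4*q**2) (b(q) = 1/(-4*q**2) = -1/(4*q**2))
R(T) = -3901/(100*(83 + T)) (R(T) = (-1/4/(-5)**2 - 39)/(83 + T) = (-1/4*1/25 - 39)/(83 + T) = (-1/100 - 39)/(83 + T) = -3901/(100*(83 + T)))
sqrt(R(-16) + X) = sqrt(-3901/(8300 + 100*(-16)) + 17262) = sqrt(-3901/(8300 - 1600) + 17262) = sqrt(-3901/6700 + 17262) = sqrt(115651499/6700) = sqrt(7748650433)/670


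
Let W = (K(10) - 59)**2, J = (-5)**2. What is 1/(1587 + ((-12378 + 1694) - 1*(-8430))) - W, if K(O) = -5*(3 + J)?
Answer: -26413868/667 ≈ -39601.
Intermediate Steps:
J = 25
K(O) = -140 (K(O) = -5*(3 + 25) = -5*28 = -140)
W = 39601 (W = (-140 - 59)**2 = (-199)**2 = 39601)
1/(1587 + ((-12378 + 1694) - 1*(-8430))) - W = 1/(1587 + ((-12378 + 1694) - 1*(-8430))) - 1*39601 = 1/(1587 + (-10684 + 8430)) - 39601 = 1/(1587 - 2254) - 39601 = 1/(-667) - 39601 = -1/667 - 39601 = -26413868/667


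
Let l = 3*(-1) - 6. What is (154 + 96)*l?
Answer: -2250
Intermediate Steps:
l = -9 (l = -3 - 6 = -9)
(154 + 96)*l = (154 + 96)*(-9) = 250*(-9) = -2250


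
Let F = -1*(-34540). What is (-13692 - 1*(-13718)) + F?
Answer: 34566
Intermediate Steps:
F = 34540
(-13692 - 1*(-13718)) + F = (-13692 - 1*(-13718)) + 34540 = (-13692 + 13718) + 34540 = 26 + 34540 = 34566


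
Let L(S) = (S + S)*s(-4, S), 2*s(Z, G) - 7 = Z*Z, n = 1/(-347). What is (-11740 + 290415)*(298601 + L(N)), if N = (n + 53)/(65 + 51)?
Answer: 1674796400925425/20126 ≈ 8.3216e+10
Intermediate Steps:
n = -1/347 ≈ -0.0028818
s(Z, G) = 7/2 + Z²/2 (s(Z, G) = 7/2 + (Z*Z)/2 = 7/2 + Z²/2)
N = 9195/20126 (N = (-1/347 + 53)/(65 + 51) = (18390/347)/116 = (18390/347)*(1/116) = 9195/20126 ≈ 0.45687)
L(S) = 23*S (L(S) = (S + S)*(7/2 + (½)*(-4)²) = (2*S)*(7/2 + (½)*16) = (2*S)*(7/2 + 8) = (2*S)*(23/2) = 23*S)
(-11740 + 290415)*(298601 + L(N)) = (-11740 + 290415)*(298601 + 23*(9195/20126)) = 278675*(298601 + 211485/20126) = 278675*(6009855211/20126) = 1674796400925425/20126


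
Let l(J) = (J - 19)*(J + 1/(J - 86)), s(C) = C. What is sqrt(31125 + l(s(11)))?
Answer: sqrt(6983349)/15 ≈ 176.17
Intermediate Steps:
l(J) = (-19 + J)*(J + 1/(-86 + J))
sqrt(31125 + l(s(11))) = sqrt(31125 + (-19 + 11**3 - 105*11**2 + 1635*11)/(-86 + 11)) = sqrt(31125 + (-19 + 1331 - 105*121 + 17985)/(-75)) = sqrt(31125 - (-19 + 1331 - 12705 + 17985)/75) = sqrt(31125 - 1/75*6592) = sqrt(31125 - 6592/75) = sqrt(2327783/75) = sqrt(6983349)/15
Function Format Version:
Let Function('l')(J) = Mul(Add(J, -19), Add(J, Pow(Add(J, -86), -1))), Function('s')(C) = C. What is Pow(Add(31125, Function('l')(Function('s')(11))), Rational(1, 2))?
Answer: Mul(Rational(1, 15), Pow(6983349, Rational(1, 2))) ≈ 176.17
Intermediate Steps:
Function('l')(J) = Mul(Add(-19, J), Add(J, Pow(Add(-86, J), -1)))
Pow(Add(31125, Function('l')(Function('s')(11))), Rational(1, 2)) = Pow(Add(31125, Mul(Pow(Add(-86, 11), -1), Add(-19, Pow(11, 3), Mul(-105, Pow(11, 2)), Mul(1635, 11)))), Rational(1, 2)) = Pow(Add(31125, Mul(Pow(-75, -1), Add(-19, 1331, Mul(-105, 121), 17985))), Rational(1, 2)) = Pow(Add(31125, Mul(Rational(-1, 75), Add(-19, 1331, -12705, 17985))), Rational(1, 2)) = Pow(Add(31125, Mul(Rational(-1, 75), 6592)), Rational(1, 2)) = Pow(Add(31125, Rational(-6592, 75)), Rational(1, 2)) = Pow(Rational(2327783, 75), Rational(1, 2)) = Mul(Rational(1, 15), Pow(6983349, Rational(1, 2)))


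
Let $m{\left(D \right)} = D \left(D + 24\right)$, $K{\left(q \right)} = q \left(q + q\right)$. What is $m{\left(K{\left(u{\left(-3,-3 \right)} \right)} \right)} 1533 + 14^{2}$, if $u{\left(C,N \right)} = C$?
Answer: $1159144$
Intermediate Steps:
$K{\left(q \right)} = 2 q^{2}$ ($K{\left(q \right)} = q 2 q = 2 q^{2}$)
$m{\left(D \right)} = D \left(24 + D\right)$
$m{\left(K{\left(u{\left(-3,-3 \right)} \right)} \right)} 1533 + 14^{2} = 2 \left(-3\right)^{2} \left(24 + 2 \left(-3\right)^{2}\right) 1533 + 14^{2} = 2 \cdot 9 \left(24 + 2 \cdot 9\right) 1533 + 196 = 18 \left(24 + 18\right) 1533 + 196 = 18 \cdot 42 \cdot 1533 + 196 = 756 \cdot 1533 + 196 = 1158948 + 196 = 1159144$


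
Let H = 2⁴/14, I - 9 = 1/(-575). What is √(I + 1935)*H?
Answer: 8*√25709377/805 ≈ 50.389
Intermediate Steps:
I = 5174/575 (I = 9 + 1/(-575) = 9 - 1/575 = 5174/575 ≈ 8.9983)
H = 8/7 (H = 16*(1/14) = 8/7 ≈ 1.1429)
√(I + 1935)*H = √(5174/575 + 1935)*(8/7) = √(1117799/575)*(8/7) = (√25709377/115)*(8/7) = 8*√25709377/805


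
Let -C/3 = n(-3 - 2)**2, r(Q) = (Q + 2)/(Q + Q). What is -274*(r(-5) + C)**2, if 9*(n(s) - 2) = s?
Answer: -354676697/36450 ≈ -9730.5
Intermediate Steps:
n(s) = 2 + s/9
r(Q) = (2 + Q)/(2*Q) (r(Q) = (2 + Q)/((2*Q)) = (2 + Q)*(1/(2*Q)) = (2 + Q)/(2*Q))
C = -169/27 (C = -3*(2 + (-3 - 2)/9)**2 = -3*(2 + (1/9)*(-5))**2 = -3*(2 - 5/9)**2 = -3*(13/9)**2 = -3*169/81 = -169/27 ≈ -6.2593)
-274*(r(-5) + C)**2 = -274*((1/2)*(2 - 5)/(-5) - 169/27)**2 = -274*((1/2)*(-1/5)*(-3) - 169/27)**2 = -274*(3/10 - 169/27)**2 = -274*(-1609/270)**2 = -274*2588881/72900 = -354676697/36450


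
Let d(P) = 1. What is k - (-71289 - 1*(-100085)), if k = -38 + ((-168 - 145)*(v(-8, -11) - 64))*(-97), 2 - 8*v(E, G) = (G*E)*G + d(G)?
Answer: 13644305/8 ≈ 1.7055e+6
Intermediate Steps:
v(E, G) = ⅛ - E*G²/8 (v(E, G) = ¼ - ((G*E)*G + 1)/8 = ¼ - ((E*G)*G + 1)/8 = ¼ - (E*G² + 1)/8 = ¼ - (1 + E*G²)/8 = ¼ + (-⅛ - E*G²/8) = ⅛ - E*G²/8)
k = 13874673/8 (k = -38 + ((-168 - 145)*((⅛ - ⅛*(-8)*(-11)²) - 64))*(-97) = -38 - 313*((⅛ - ⅛*(-8)*121) - 64)*(-97) = -38 - 313*((⅛ + 121) - 64)*(-97) = -38 - 313*(969/8 - 64)*(-97) = -38 - 313*457/8*(-97) = -38 - 143041/8*(-97) = -38 + 13874977/8 = 13874673/8 ≈ 1.7343e+6)
k - (-71289 - 1*(-100085)) = 13874673/8 - (-71289 - 1*(-100085)) = 13874673/8 - (-71289 + 100085) = 13874673/8 - 1*28796 = 13874673/8 - 28796 = 13644305/8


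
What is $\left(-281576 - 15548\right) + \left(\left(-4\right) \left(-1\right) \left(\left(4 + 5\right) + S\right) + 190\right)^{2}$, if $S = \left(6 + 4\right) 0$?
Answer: $-246048$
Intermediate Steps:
$S = 0$ ($S = 10 \cdot 0 = 0$)
$\left(-281576 - 15548\right) + \left(\left(-4\right) \left(-1\right) \left(\left(4 + 5\right) + S\right) + 190\right)^{2} = \left(-281576 - 15548\right) + \left(\left(-4\right) \left(-1\right) \left(\left(4 + 5\right) + 0\right) + 190\right)^{2} = \left(-281576 - 15548\right) + \left(4 \left(9 + 0\right) + 190\right)^{2} = -297124 + \left(4 \cdot 9 + 190\right)^{2} = -297124 + \left(36 + 190\right)^{2} = -297124 + 226^{2} = -297124 + 51076 = -246048$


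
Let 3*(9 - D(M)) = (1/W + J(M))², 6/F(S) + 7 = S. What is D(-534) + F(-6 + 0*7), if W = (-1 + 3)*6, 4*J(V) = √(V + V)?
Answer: 172895/5616 - I*√267/36 ≈ 30.786 - 0.45389*I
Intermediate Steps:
J(V) = √2*√V/4 (J(V) = √(V + V)/4 = √(2*V)/4 = (√2*√V)/4 = √2*√V/4)
F(S) = 6/(-7 + S)
W = 12 (W = 2*6 = 12)
D(M) = 9 - (1/12 + √2*√M/4)²/3
D(-534) + F(-6 + 0*7) = (9 - (1 + 3*√2*√(-534))²/432) + 6/(-7 + (-6 + 0*7)) = (9 - (1 + 3*√2*(I*√534))²/432) + 6/(-7 + (-6 + 0)) = (9 - (1 + 6*I*√267)²/432) + 6/(-7 - 6) = (9 - (1 + 6*I*√267)²/432) + 6/(-13) = (9 - (1 + 6*I*√267)²/432) + 6*(-1/13) = (9 - (1 + 6*I*√267)²/432) - 6/13 = 111/13 - (1 + 6*I*√267)²/432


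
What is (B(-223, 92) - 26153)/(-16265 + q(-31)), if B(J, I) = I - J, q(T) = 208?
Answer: 25838/16057 ≈ 1.6091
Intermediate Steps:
(B(-223, 92) - 26153)/(-16265 + q(-31)) = ((92 - 1*(-223)) - 26153)/(-16265 + 208) = ((92 + 223) - 26153)/(-16057) = (315 - 26153)*(-1/16057) = -25838*(-1/16057) = 25838/16057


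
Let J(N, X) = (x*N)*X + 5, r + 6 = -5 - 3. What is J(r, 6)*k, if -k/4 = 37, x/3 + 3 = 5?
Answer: 73852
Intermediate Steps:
x = 6 (x = -9 + 3*5 = -9 + 15 = 6)
r = -14 (r = -6 + (-5 - 3) = -6 - 8 = -14)
J(N, X) = 5 + 6*N*X (J(N, X) = (6*N)*X + 5 = 6*N*X + 5 = 5 + 6*N*X)
k = -148 (k = -4*37 = -148)
J(r, 6)*k = (5 + 6*(-14)*6)*(-148) = (5 - 504)*(-148) = -499*(-148) = 73852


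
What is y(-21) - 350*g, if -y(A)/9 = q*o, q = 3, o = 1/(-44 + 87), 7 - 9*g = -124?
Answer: -1971793/387 ≈ -5095.1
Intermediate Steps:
g = 131/9 (g = 7/9 - 1/9*(-124) = 7/9 + 124/9 = 131/9 ≈ 14.556)
o = 1/43 ≈ 0.023256
y(A) = -27/43
y(-21) - 350*g = -27/43 - 350*131/9 = -27/43 - 1*45850/9 = -27/43 - 45850/9 = -1971793/387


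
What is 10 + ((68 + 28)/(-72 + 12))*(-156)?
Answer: 1298/5 ≈ 259.60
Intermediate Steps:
10 + ((68 + 28)/(-72 + 12))*(-156) = 10 + (96/(-60))*(-156) = 10 + (96*(-1/60))*(-156) = 10 - 8/5*(-156) = 10 + 1248/5 = 1298/5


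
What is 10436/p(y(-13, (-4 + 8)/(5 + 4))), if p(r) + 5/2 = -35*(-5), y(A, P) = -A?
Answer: 20872/345 ≈ 60.499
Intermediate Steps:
p(r) = 345/2 (p(r) = -5/2 - 35*(-5) = -5/2 + 175 = 345/2)
10436/p(y(-13, (-4 + 8)/(5 + 4))) = 10436/(345/2) = 10436*(2/345) = 20872/345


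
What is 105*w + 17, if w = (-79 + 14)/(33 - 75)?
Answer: 359/2 ≈ 179.50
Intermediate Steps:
w = 65/42 (w = -65/(-42) = -65*(-1/42) = 65/42 ≈ 1.5476)
105*w + 17 = 105*(65/42) + 17 = 325/2 + 17 = 359/2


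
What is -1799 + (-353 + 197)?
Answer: -1955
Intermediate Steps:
-1799 + (-353 + 197) = -1799 - 156 = -1955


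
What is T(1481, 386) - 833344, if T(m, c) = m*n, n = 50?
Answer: -759294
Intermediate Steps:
T(m, c) = 50*m (T(m, c) = m*50 = 50*m)
T(1481, 386) - 833344 = 50*1481 - 833344 = 74050 - 833344 = -759294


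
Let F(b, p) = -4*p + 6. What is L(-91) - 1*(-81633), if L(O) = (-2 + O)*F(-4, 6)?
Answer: 83307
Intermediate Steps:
F(b, p) = 6 - 4*p
L(O) = 36 - 18*O (L(O) = (-2 + O)*(6 - 4*6) = (-2 + O)*(6 - 24) = (-2 + O)*(-18) = 36 - 18*O)
L(-91) - 1*(-81633) = (36 - 18*(-91)) - 1*(-81633) = (36 + 1638) + 81633 = 1674 + 81633 = 83307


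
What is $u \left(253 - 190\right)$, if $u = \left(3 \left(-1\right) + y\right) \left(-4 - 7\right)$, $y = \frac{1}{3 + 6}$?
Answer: $2002$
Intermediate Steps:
$y = \frac{1}{9} \approx 0.11111$
$u = \frac{286}{9}$ ($u = \left(3 \left(-1\right) + \frac{1}{9}\right) \left(-4 - 7\right) = \left(-3 + \frac{1}{9}\right) \left(-11\right) = \left(- \frac{26}{9}\right) \left(-11\right) = \frac{286}{9} \approx 31.778$)
$u \left(253 - 190\right) = \frac{286 \left(253 - 190\right)}{9} = \frac{286}{9} \cdot 63 = 2002$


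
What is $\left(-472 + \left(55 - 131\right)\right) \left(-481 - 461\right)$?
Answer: $516216$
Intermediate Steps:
$\left(-472 + \left(55 - 131\right)\right) \left(-481 - 461\right) = \left(-472 + \left(55 - 131\right)\right) \left(-942\right) = \left(-472 - 76\right) \left(-942\right) = \left(-548\right) \left(-942\right) = 516216$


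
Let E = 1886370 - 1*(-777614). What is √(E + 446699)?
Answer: √3110683 ≈ 1763.7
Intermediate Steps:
E = 2663984 (E = 1886370 + 777614 = 2663984)
√(E + 446699) = √(2663984 + 446699) = √3110683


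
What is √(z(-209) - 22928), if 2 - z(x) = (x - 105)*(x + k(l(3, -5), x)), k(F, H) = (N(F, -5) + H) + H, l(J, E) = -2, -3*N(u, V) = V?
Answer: I*√1973526/3 ≈ 468.27*I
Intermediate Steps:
N(u, V) = -V/3
k(F, H) = 5/3 + 2*H (k(F, H) = (-⅓*(-5) + H) + H = (5/3 + H) + H = 5/3 + 2*H)
z(x) = 2 - (-105 + x)*(5/3 + 3*x) (z(x) = 2 - (x - 105)*(x + (5/3 + 2*x)) = 2 - (-105 + x)*(5/3 + 3*x))
√(z(-209) - 22928) = √((177 - 3*(-209)² + (940/3)*(-209)) - 22928) = √((177 - 3*43681 - 196460/3) - 22928) = √((177 - 131043 - 196460/3) - 22928) = √(-589058/3 - 22928) = √(-657842/3) = I*√1973526/3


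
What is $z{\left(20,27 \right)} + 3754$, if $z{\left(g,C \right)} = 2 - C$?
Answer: $3729$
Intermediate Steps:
$z{\left(20,27 \right)} + 3754 = \left(2 - 27\right) + 3754 = -25 + 3754 = 3729$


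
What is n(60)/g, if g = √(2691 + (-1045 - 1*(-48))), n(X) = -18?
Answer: -9*√14/77 ≈ -0.43734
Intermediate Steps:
g = 11*√14 (g = √(2691 + (-1045 + 48)) = √(2691 - 997) = √1694 = 11*√14 ≈ 41.158)
n(60)/g = -18*√14/154 = -9*√14/77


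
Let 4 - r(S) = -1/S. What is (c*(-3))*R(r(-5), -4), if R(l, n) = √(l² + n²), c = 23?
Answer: -69*√761/5 ≈ -380.69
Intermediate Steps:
r(S) = 4 + 1/S (r(S) = 4 - (-1)/S = 4 + 1/S)
(c*(-3))*R(r(-5), -4) = (23*(-3))*√((4 + 1/(-5))² + (-4)²) = -69*√((4 - ⅕)² + 16) = -69*√((19/5)² + 16) = -69*√(361/25 + 16) = -69*√761/5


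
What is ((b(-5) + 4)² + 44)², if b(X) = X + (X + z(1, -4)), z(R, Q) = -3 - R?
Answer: 20736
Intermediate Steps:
b(X) = -4 + 2*X (b(X) = X + (X + (-3 - 1*1)) = X + (X + (-3 - 1)) = X + (X - 4) = X + (-4 + X) = -4 + 2*X)
((b(-5) + 4)² + 44)² = (((-4 + 2*(-5)) + 4)² + 44)² = (((-4 - 10) + 4)² + 44)² = ((-14 + 4)² + 44)² = ((-10)² + 44)² = (100 + 44)² = 144² = 20736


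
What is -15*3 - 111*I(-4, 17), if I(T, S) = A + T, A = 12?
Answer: -933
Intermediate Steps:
I(T, S) = 12 + T
-15*3 - 111*I(-4, 17) = -15*3 - 111*(12 - 4) = -45 - 111*8 = -45 - 888 = -933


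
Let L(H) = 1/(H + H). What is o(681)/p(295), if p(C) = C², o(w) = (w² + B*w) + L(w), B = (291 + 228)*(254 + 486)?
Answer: 356855741803/118528050 ≈ 3010.7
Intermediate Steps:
L(H) = 1/(2*H)
B = 384060 (B = 519*740 = 384060)
o(w) = w² + 1/(2*w) + 384060*w (o(w) = (w² + 384060*w) + 1/(2*w) = w² + 1/(2*w) + 384060*w)
o(681)/p(295) = (681² + (½)/681 + 384060*681)/(295²) = (463761 + (½)*(1/681) + 261544860)/87025 = (463761 + 1/1362 + 261544860)*(1/87025) = (356855741803/1362)*(1/87025) = 356855741803/118528050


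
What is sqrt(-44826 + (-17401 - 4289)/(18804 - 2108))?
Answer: I*sqrt(780993577491)/4174 ≈ 211.72*I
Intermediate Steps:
sqrt(-44826 + (-17401 - 4289)/(18804 - 2108)) = sqrt(-44826 - 21690/16696) = sqrt(-44826 - 21690*1/16696) = sqrt(-44826 - 10845/8348) = sqrt(-374218293/8348) = I*sqrt(780993577491)/4174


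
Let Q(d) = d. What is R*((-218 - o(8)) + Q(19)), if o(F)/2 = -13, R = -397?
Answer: 68681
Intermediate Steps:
o(F) = -26 (o(F) = 2*(-13) = -26)
R*((-218 - o(8)) + Q(19)) = -397*((-218 - 1*(-26)) + 19) = -397*((-218 + 26) + 19) = -397*(-192 + 19) = -397*(-173) = 68681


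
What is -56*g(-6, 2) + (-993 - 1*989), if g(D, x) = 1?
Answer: -2038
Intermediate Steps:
-56*g(-6, 2) + (-993 - 1*989) = -56*1 + (-993 - 1*989) = -56 + (-993 - 989) = -56 - 1982 = -2038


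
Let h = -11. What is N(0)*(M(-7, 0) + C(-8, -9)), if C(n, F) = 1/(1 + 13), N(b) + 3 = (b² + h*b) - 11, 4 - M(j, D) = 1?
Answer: -43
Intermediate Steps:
M(j, D) = 3 (M(j, D) = 4 - 1*1 = 4 - 1 = 3)
N(b) = -14 + b² - 11*b (N(b) = -3 + ((b² - 11*b) - 11) = -3 + (-11 + b² - 11*b) = -14 + b² - 11*b)
C(n, F) = 1/14
N(0)*(M(-7, 0) + C(-8, -9)) = (-14 + 0² - 11*0)*(3 + 1/14) = (-14 + 0 + 0)*(43/14) = -14*43/14 = -43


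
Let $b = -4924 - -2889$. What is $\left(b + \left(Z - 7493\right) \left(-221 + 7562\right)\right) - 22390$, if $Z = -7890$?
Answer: $-112951028$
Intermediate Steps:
$b = -2035$ ($b = -4924 + \left(-1423 + 4312\right) = -4924 + 2889 = -2035$)
$\left(b + \left(Z - 7493\right) \left(-221 + 7562\right)\right) - 22390 = \left(-2035 + \left(-7890 - 7493\right) \left(-221 + 7562\right)\right) - 22390 = \left(-2035 - 112926603\right) - 22390 = -112928638 - 22390 = -112951028$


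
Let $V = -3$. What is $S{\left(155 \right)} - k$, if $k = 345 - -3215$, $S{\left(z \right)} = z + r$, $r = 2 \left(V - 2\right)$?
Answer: $-3415$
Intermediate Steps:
$r = -10$ ($r = 2 \left(-3 - 2\right) = 2 \left(-5\right) = -10$)
$S{\left(z \right)} = -10 + z$ ($S{\left(z \right)} = z - 10 = -10 + z$)
$k = 3560$ ($k = 345 + 3215 = 3560$)
$S{\left(155 \right)} - k = \left(-10 + 155\right) - 3560 = 145 - 3560 = -3415$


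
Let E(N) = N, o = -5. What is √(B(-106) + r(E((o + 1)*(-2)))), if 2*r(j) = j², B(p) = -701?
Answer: I*√669 ≈ 25.865*I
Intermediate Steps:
r(j) = j²/2
√(B(-106) + r(E((o + 1)*(-2)))) = √(-701 + ((-5 + 1)*(-2))²/2) = √(-701 + (-4*(-2))²/2) = √(-701 + (½)*8²) = √(-701 + (½)*64) = √(-701 + 32) = √(-669) = I*√669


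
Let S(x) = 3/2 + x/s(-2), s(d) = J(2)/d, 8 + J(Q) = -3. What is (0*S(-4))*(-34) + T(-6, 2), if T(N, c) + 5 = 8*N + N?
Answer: -59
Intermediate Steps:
J(Q) = -11 (J(Q) = -8 - 3 = -11)
s(d) = -11/d
T(N, c) = -5 + 9*N (T(N, c) = -5 + (8*N + N) = -5 + 9*N)
S(x) = 3/2 + 2*x/11 (S(x) = 3/2 + x/((-11/(-2))) = 3*(½) + x/((-11*(-½))) = 3/2 + x/(11/2) = 3/2 + x*(2/11) = 3/2 + 2*x/11)
(0*S(-4))*(-34) + T(-6, 2) = (0*(3/2 + (2/11)*(-4)))*(-34) + (-5 + 9*(-6)) = (0*(3/2 - 8/11))*(-34) + (-5 - 54) = (0*(17/22))*(-34) - 59 = 0*(-34) - 59 = 0 - 59 = -59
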